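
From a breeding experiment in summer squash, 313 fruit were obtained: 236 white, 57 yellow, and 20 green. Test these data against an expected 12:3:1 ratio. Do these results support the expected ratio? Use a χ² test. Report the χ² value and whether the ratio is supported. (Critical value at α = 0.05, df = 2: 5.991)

0.065; consistent

Expected counts for N = 313 under a 12:3:1 ratio (total parts = 16):
  white: 313 × 12/16 = 234.75
  yellow: 313 × 3/16 = 58.6875
  green: 313 × 1/16 = 19.5625
χ² = Σ (O − E)² / E
  white: (236 − 234.75)² / 234.75 = 0.0067
  yellow: (57 − 58.6875)² / 58.6875 = 0.0485
  green: (20 − 19.5625)² / 19.5625 = 0.0098
χ² = 0.0067 + 0.0485 + 0.0098 = 0.065
Degrees of freedom = 3 − 1 = 2; critical value at α = 0.05 is 5.991.
Since 0.065 < 5.991, we fail to reject the null hypothesis — the data are consistent with the 12:3:1 ratio.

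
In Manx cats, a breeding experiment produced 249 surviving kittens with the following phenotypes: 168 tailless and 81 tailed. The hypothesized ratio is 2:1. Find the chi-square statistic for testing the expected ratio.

The 2:1 ratio has 3 parts, so with N = 249 the expected counts are:
  tailless: 249 × 2/3 = 166
  tailed: 249 × 1/3 = 83
χ² = Σ (O − E)² / E
  tailless: (168 − 166)² / 166 = 0.0241
  tailed: (81 − 83)² / 83 = 0.0482
χ² = 0.0241 + 0.0482 = 0.0723 ≈ 0.072

0.072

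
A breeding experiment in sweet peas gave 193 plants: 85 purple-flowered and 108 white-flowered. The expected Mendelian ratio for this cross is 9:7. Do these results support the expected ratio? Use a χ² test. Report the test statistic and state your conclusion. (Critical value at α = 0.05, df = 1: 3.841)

11.689; not consistent

Under the 9:7 hypothesis (Σ ratio = 16, N = 193):
  purple-flowered: 193 × 9/16 = 108.5625
  white-flowered: 193 × 7/16 = 84.4375
χ² = Σ (O − E)² / E
  purple-flowered: (85 − 108.5625)² / 108.5625 = 5.1140
  white-flowered: (108 − 84.4375)² / 84.4375 = 6.5752
χ² = 5.1140 + 6.5752 = 11.6892 ≈ 11.689
Degrees of freedom = 2 − 1 = 1; critical value at α = 0.05 is 3.841.
Since 11.689 > 3.841, we reject the null hypothesis — the data do not fit the 9:7 ratio.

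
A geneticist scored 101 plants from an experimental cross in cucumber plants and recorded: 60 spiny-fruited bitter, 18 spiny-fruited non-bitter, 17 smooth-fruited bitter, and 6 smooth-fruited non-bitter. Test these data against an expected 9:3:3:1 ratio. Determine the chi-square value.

0.439

Under the 9:3:3:1 hypothesis (Σ ratio = 16, N = 101):
  spiny-fruited bitter: 101 × 9/16 = 56.8125
  spiny-fruited non-bitter: 101 × 3/16 = 18.9375
  smooth-fruited bitter: 101 × 3/16 = 18.9375
  smooth-fruited non-bitter: 101 × 1/16 = 6.3125
χ² = Σ (O − E)² / E
  spiny-fruited bitter: (60 − 56.8125)² / 56.8125 = 0.1788
  spiny-fruited non-bitter: (18 − 18.9375)² / 18.9375 = 0.0464
  smooth-fruited bitter: (17 − 18.9375)² / 18.9375 = 0.1982
  smooth-fruited non-bitter: (6 − 6.3125)² / 6.3125 = 0.0155
χ² = 0.1788 + 0.0464 + 0.1982 + 0.0155 = 0.4389 ≈ 0.439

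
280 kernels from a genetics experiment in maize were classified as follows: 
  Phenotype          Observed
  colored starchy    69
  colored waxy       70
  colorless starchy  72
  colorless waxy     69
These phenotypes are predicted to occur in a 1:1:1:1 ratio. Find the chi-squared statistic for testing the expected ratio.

Total ratio parts = 4. Expected numbers out of 280:
  colored starchy: 280 × 1/4 = 70
  colored waxy: 280 × 1/4 = 70
  colorless starchy: 280 × 1/4 = 70
  colorless waxy: 280 × 1/4 = 70
χ² = Σ (O − E)² / E
  colored starchy: (69 − 70)² / 70 = 0.0143
  colored waxy: (70 − 70)² / 70 = 0.0000
  colorless starchy: (72 − 70)² / 70 = 0.0571
  colorless waxy: (69 − 70)² / 70 = 0.0143
χ² = 0.0143 + 0.0000 + 0.0571 + 0.0143 = 0.0857 ≈ 0.086

0.086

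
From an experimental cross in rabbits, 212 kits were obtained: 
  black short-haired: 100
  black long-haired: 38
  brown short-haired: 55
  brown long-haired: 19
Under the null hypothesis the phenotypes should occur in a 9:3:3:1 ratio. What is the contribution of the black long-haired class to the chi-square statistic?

Expected counts for N = 212 under a 9:3:3:1 ratio (total parts = 16):
  black short-haired: 212 × 9/16 = 119.25
  black long-haired: 212 × 3/16 = 39.75
  brown short-haired: 212 × 3/16 = 39.75
  brown long-haired: 212 × 1/16 = 13.25
Contribution of black long-haired: (38 − 39.75)² / 39.75 = 0.0770

0.077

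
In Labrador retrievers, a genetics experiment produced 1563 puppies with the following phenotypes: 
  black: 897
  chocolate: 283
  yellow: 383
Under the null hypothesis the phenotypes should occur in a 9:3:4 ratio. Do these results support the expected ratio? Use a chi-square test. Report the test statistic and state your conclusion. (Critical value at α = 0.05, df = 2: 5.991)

Total ratio parts = 16. Expected numbers out of 1563:
  black: 1563 × 9/16 = 879.1875
  chocolate: 1563 × 3/16 = 293.0625
  yellow: 1563 × 4/16 = 390.75
χ² = Σ (O − E)² / E
  black: (897 − 879.1875)² / 879.1875 = 0.3609
  chocolate: (283 − 293.0625)² / 293.0625 = 0.3455
  yellow: (383 − 390.75)² / 390.75 = 0.1537
χ² = 0.3609 + 0.3455 + 0.1537 = 0.8601 ≈ 0.860
Degrees of freedom = 3 − 1 = 2; critical value at α = 0.05 is 5.991.
Since 0.860 < 5.991, we fail to reject the null hypothesis — the data are consistent with the 9:3:4 ratio.

0.860; consistent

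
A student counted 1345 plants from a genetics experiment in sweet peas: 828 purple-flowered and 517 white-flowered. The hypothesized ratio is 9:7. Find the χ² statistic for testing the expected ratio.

Total ratio parts = 16. Expected numbers out of 1345:
  purple-flowered: 1345 × 9/16 = 756.5625
  white-flowered: 1345 × 7/16 = 588.4375
χ² = Σ (O − E)² / E
  purple-flowered: (828 − 756.5625)² / 756.5625 = 6.7454
  white-flowered: (517 − 588.4375)² / 588.4375 = 8.6727
χ² = 6.7454 + 8.6727 = 15.4181 ≈ 15.418

15.418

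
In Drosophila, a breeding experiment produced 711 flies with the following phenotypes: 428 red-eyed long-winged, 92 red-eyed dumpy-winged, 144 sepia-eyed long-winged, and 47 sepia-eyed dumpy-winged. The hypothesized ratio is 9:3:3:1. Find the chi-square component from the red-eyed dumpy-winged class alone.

12.802

The 9:3:3:1 ratio has 16 parts, so with N = 711 the expected counts are:
  red-eyed long-winged: 711 × 9/16 = 399.9375
  red-eyed dumpy-winged: 711 × 3/16 = 133.3125
  sepia-eyed long-winged: 711 × 3/16 = 133.3125
  sepia-eyed dumpy-winged: 711 × 1/16 = 44.4375
Contribution of red-eyed dumpy-winged: (92 − 133.3125)² / 133.3125 = 12.8024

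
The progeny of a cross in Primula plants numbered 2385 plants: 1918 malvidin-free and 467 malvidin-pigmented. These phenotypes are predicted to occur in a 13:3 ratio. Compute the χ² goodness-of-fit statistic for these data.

Expected counts for N = 2385 under a 13:3 ratio (total parts = 16):
  malvidin-free: 2385 × 13/16 = 1937.8125
  malvidin-pigmented: 2385 × 3/16 = 447.1875
χ² = Σ (O − E)² / E
  malvidin-free: (1918 − 1937.8125)² / 1937.8125 = 0.2026
  malvidin-pigmented: (467 − 447.1875)² / 447.1875 = 0.8778
χ² = 0.2026 + 0.8778 = 1.0804 ≈ 1.080

1.080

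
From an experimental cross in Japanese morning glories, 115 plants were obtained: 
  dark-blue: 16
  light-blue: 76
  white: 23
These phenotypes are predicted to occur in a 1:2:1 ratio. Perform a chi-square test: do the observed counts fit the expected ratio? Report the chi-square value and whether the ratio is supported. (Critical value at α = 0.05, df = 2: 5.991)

Expected counts for N = 115 under a 1:2:1 ratio (total parts = 4):
  dark-blue: 115 × 1/4 = 28.75
  light-blue: 115 × 2/4 = 57.5
  white: 115 × 1/4 = 28.75
χ² = Σ (O − E)² / E
  dark-blue: (16 − 28.75)² / 28.75 = 5.6543
  light-blue: (76 − 57.5)² / 57.5 = 5.9522
  white: (23 − 28.75)² / 28.75 = 1.1500
χ² = 5.6543 + 5.9522 + 1.1500 = 12.7565 ≈ 12.757
Degrees of freedom = 3 − 1 = 2; critical value at α = 0.05 is 5.991.
Since 12.757 > 5.991, we reject the null hypothesis — the data do not fit the 1:2:1 ratio.

12.757; not consistent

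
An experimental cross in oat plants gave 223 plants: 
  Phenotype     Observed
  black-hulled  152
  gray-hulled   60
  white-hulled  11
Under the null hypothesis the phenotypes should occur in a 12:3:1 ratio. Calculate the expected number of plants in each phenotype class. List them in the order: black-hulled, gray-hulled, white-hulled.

167.25, 41.8125, 13.9375

Expected counts for N = 223 under a 12:3:1 ratio (total parts = 16):
  black-hulled: 223 × 12/16 = 167.25
  gray-hulled: 223 × 3/16 = 41.8125
  white-hulled: 223 × 1/16 = 13.9375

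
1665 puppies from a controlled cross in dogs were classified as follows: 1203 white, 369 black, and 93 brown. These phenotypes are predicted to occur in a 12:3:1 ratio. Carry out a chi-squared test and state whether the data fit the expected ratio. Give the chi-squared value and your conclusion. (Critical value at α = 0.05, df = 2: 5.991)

13.191; not consistent

Expected counts for N = 1665 under a 12:3:1 ratio (total parts = 16):
  white: 1665 × 12/16 = 1248.75
  black: 1665 × 3/16 = 312.1875
  brown: 1665 × 1/16 = 104.0625
χ² = Σ (O − E)² / E
  white: (1203 − 1248.75)² / 1248.75 = 1.6761
  black: (369 − 312.1875)² / 312.1875 = 10.3389
  brown: (93 − 104.0625)² / 104.0625 = 1.1760
χ² = 1.6761 + 10.3389 + 1.1760 = 13.191
Degrees of freedom = 3 − 1 = 2; critical value at α = 0.05 is 5.991.
Since 13.191 > 5.991, we reject the null hypothesis — the data do not fit the 12:3:1 ratio.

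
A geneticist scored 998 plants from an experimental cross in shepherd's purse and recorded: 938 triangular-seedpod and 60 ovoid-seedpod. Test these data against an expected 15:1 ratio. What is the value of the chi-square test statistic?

0.096

Total ratio parts = 16. Expected numbers out of 998:
  triangular-seedpod: 998 × 15/16 = 935.625
  ovoid-seedpod: 998 × 1/16 = 62.375
χ² = Σ (O − E)² / E
  triangular-seedpod: (938 − 935.625)² / 935.625 = 0.0060
  ovoid-seedpod: (60 − 62.375)² / 62.375 = 0.0904
χ² = 0.0060 + 0.0904 = 0.0964 ≈ 0.096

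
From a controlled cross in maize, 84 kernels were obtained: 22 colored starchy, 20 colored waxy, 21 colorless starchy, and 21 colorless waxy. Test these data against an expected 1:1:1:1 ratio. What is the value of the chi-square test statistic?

0.095

Under the 1:1:1:1 hypothesis (Σ ratio = 4, N = 84):
  colored starchy: 84 × 1/4 = 21
  colored waxy: 84 × 1/4 = 21
  colorless starchy: 84 × 1/4 = 21
  colorless waxy: 84 × 1/4 = 21
χ² = Σ (O − E)² / E
  colored starchy: (22 − 21)² / 21 = 0.0476
  colored waxy: (20 − 21)² / 21 = 0.0476
  colorless starchy: (21 − 21)² / 21 = 0.0000
  colorless waxy: (21 − 21)² / 21 = 0.0000
χ² = 0.0476 + 0.0476 + 0.0000 + 0.0000 = 0.0952 ≈ 0.095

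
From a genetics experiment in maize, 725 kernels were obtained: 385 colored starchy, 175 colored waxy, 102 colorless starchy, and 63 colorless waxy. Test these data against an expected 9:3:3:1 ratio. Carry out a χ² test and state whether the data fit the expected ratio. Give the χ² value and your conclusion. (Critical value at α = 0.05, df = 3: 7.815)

27.878; not consistent

The 9:3:3:1 ratio has 16 parts, so with N = 725 the expected counts are:
  colored starchy: 725 × 9/16 = 407.8125
  colored waxy: 725 × 3/16 = 135.9375
  colorless starchy: 725 × 3/16 = 135.9375
  colorless waxy: 725 × 1/16 = 45.3125
χ² = Σ (O − E)² / E
  colored starchy: (385 − 407.8125)² / 407.8125 = 1.2761
  colored waxy: (175 − 135.9375)² / 135.9375 = 11.2249
  colorless starchy: (102 − 135.9375)² / 135.9375 = 8.4727
  colorless waxy: (63 − 45.3125)² / 45.3125 = 6.9042
χ² = 1.2761 + 11.2249 + 8.4727 + 6.9042 = 27.8779 ≈ 27.878
Degrees of freedom = 4 − 1 = 3; critical value at α = 0.05 is 7.815.
Since 27.878 > 7.815, we reject the null hypothesis — the data do not fit the 9:3:3:1 ratio.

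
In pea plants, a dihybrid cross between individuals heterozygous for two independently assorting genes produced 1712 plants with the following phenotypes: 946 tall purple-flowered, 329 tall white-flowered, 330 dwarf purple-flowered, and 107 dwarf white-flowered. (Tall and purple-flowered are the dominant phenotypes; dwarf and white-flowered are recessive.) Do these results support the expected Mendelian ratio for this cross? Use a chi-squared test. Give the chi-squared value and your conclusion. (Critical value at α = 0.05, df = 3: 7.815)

A dihybrid F₂ with independent assortment and complete dominance at both loci gives a 9:3:3:1 phenotypic ratio.
The 9:3:3:1 ratio has 16 parts, so with N = 1712 the expected counts are:
  tall purple-flowered: 1712 × 9/16 = 963
  tall white-flowered: 1712 × 3/16 = 321
  dwarf purple-flowered: 1712 × 3/16 = 321
  dwarf white-flowered: 1712 × 1/16 = 107
χ² = Σ (O − E)² / E
  tall purple-flowered: (946 − 963)² / 963 = 0.3001
  tall white-flowered: (329 − 321)² / 321 = 0.1994
  dwarf purple-flowered: (330 − 321)² / 321 = 0.2523
  dwarf white-flowered: (107 − 107)² / 107 = 0.0000
χ² = 0.3001 + 0.1994 + 0.2523 + 0.0000 = 0.7518 ≈ 0.752
Degrees of freedom = 4 − 1 = 3; critical value at α = 0.05 is 7.815.
Since 0.752 < 7.815, we fail to reject the null hypothesis — the data are consistent with the 9:3:3:1 ratio.

0.752; consistent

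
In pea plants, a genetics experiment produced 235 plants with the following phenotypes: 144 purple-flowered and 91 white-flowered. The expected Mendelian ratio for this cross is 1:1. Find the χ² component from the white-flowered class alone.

The 1:1 ratio has 2 parts, so with N = 235 the expected counts are:
  purple-flowered: 235 × 1/2 = 117.5
  white-flowered: 235 × 1/2 = 117.5
Contribution of white-flowered: (91 − 117.5)² / 117.5 = 5.9766

5.977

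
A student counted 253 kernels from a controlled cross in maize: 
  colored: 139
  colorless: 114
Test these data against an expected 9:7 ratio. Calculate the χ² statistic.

0.176

Expected counts for N = 253 under a 9:7 ratio (total parts = 16):
  colored: 253 × 9/16 = 142.3125
  colorless: 253 × 7/16 = 110.6875
χ² = Σ (O − E)² / E
  colored: (139 − 142.3125)² / 142.3125 = 0.0771
  colorless: (114 − 110.6875)² / 110.6875 = 0.0991
χ² = 0.0771 + 0.0991 = 0.1762 ≈ 0.176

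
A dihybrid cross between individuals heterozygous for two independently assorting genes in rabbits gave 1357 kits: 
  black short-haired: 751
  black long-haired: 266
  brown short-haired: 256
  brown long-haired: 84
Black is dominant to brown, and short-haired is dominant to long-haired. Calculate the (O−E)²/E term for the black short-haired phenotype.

A dihybrid F₂ with independent assortment and complete dominance at both loci gives a 9:3:3:1 phenotypic ratio.
Under the 9:3:3:1 hypothesis (Σ ratio = 16, N = 1357):
  black short-haired: 1357 × 9/16 = 763.3125
  black long-haired: 1357 × 3/16 = 254.4375
  brown short-haired: 1357 × 3/16 = 254.4375
  brown long-haired: 1357 × 1/16 = 84.8125
Contribution of black short-haired: (751 − 763.3125)² / 763.3125 = 0.1986

0.199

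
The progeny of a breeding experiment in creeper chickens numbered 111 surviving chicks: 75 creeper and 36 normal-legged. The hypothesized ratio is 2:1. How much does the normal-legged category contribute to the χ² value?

0.027

Total ratio parts = 3. Expected numbers out of 111:
  creeper: 111 × 2/3 = 74
  normal-legged: 111 × 1/3 = 37
Contribution of normal-legged: (36 − 37)² / 37 = 0.0270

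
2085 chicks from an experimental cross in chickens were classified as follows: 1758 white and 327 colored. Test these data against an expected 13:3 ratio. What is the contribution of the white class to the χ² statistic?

2.413

Total ratio parts = 16. Expected numbers out of 2085:
  white: 2085 × 13/16 = 1694.0625
  colored: 2085 × 3/16 = 390.9375
Contribution of white: (1758 − 1694.0625)² / 1694.0625 = 2.4131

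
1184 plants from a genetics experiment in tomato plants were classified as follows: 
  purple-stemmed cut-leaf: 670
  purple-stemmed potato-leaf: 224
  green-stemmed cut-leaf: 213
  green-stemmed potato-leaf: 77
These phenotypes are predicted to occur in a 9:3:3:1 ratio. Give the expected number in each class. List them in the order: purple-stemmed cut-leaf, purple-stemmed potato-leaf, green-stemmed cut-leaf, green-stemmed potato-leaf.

Expected counts for N = 1184 under a 9:3:3:1 ratio (total parts = 16):
  purple-stemmed cut-leaf: 1184 × 9/16 = 666
  purple-stemmed potato-leaf: 1184 × 3/16 = 222
  green-stemmed cut-leaf: 1184 × 3/16 = 222
  green-stemmed potato-leaf: 1184 × 1/16 = 74

666, 222, 222, 74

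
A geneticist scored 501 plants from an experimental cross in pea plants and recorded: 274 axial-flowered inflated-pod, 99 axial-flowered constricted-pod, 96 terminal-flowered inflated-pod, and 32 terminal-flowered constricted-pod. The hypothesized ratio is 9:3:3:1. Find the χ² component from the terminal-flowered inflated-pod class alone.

The 9:3:3:1 ratio has 16 parts, so with N = 501 the expected counts are:
  axial-flowered inflated-pod: 501 × 9/16 = 281.8125
  axial-flowered constricted-pod: 501 × 3/16 = 93.9375
  terminal-flowered inflated-pod: 501 × 3/16 = 93.9375
  terminal-flowered constricted-pod: 501 × 1/16 = 31.3125
Contribution of terminal-flowered inflated-pod: (96 − 93.9375)² / 93.9375 = 0.0453

0.045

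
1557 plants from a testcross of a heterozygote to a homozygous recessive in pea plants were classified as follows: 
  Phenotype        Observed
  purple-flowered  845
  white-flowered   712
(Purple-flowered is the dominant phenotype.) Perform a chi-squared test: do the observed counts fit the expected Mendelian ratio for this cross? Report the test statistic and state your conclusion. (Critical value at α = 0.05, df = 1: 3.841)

11.361; not consistent

A testcross of a heterozygote (Aa × aa) gives a 1:1 phenotypic ratio.
The 1:1 ratio has 2 parts, so with N = 1557 the expected counts are:
  purple-flowered: 1557 × 1/2 = 778.5
  white-flowered: 1557 × 1/2 = 778.5
χ² = Σ (O − E)² / E
  purple-flowered: (845 − 778.5)² / 778.5 = 5.6805
  white-flowered: (712 − 778.5)² / 778.5 = 5.6805
χ² = 5.6805 + 5.6805 = 11.361
Degrees of freedom = 2 − 1 = 1; critical value at α = 0.05 is 3.841.
Since 11.361 > 3.841, we reject the null hypothesis — the data do not fit the 1:1 ratio.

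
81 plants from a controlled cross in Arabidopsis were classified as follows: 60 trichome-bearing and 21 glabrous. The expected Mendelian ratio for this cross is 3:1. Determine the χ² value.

The 3:1 ratio has 4 parts, so with N = 81 the expected counts are:
  trichome-bearing: 81 × 3/4 = 60.75
  glabrous: 81 × 1/4 = 20.25
χ² = Σ (O − E)² / E
  trichome-bearing: (60 − 60.75)² / 60.75 = 0.0093
  glabrous: (21 − 20.25)² / 20.25 = 0.0278
χ² = 0.0093 + 0.0278 = 0.0371 ≈ 0.037

0.037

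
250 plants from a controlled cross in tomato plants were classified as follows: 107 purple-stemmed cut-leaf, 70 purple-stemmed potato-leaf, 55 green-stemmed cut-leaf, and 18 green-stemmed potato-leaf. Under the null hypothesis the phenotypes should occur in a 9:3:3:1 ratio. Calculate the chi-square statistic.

Total ratio parts = 16. Expected numbers out of 250:
  purple-stemmed cut-leaf: 250 × 9/16 = 140.625
  purple-stemmed potato-leaf: 250 × 3/16 = 46.875
  green-stemmed cut-leaf: 250 × 3/16 = 46.875
  green-stemmed potato-leaf: 250 × 1/16 = 15.625
χ² = Σ (O − E)² / E
  purple-stemmed cut-leaf: (107 − 140.625)² / 140.625 = 8.0401
  purple-stemmed potato-leaf: (70 − 46.875)² / 46.875 = 11.4083
  green-stemmed cut-leaf: (55 − 46.875)² / 46.875 = 1.4083
  green-stemmed potato-leaf: (18 − 15.625)² / 15.625 = 0.3610
χ² = 8.0401 + 11.4083 + 1.4083 + 0.3610 = 21.2177 ≈ 21.218

21.218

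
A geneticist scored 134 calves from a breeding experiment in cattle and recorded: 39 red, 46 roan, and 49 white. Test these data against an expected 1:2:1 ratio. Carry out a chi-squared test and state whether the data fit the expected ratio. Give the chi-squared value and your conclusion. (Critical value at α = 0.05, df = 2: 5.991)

Total ratio parts = 4. Expected numbers out of 134:
  red: 134 × 1/4 = 33.5
  roan: 134 × 2/4 = 67
  white: 134 × 1/4 = 33.5
χ² = Σ (O − E)² / E
  red: (39 − 33.5)² / 33.5 = 0.9030
  roan: (46 − 67)² / 67 = 6.5821
  white: (49 − 33.5)² / 33.5 = 7.1716
χ² = 0.9030 + 6.5821 + 7.1716 = 14.6567 ≈ 14.657
Degrees of freedom = 3 − 1 = 2; critical value at α = 0.05 is 5.991.
Since 14.657 > 5.991, we reject the null hypothesis — the data do not fit the 1:2:1 ratio.

14.657; not consistent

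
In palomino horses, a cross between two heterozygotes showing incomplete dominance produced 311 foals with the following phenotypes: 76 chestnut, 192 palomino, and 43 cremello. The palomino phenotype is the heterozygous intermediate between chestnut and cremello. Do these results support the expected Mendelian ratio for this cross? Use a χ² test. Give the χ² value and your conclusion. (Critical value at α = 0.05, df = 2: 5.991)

With incomplete dominance, a heterozygote × heterozygote cross gives a 1:2:1 phenotypic ratio.
Under the 1:2:1 hypothesis (Σ ratio = 4, N = 311):
  chestnut: 311 × 1/4 = 77.75
  palomino: 311 × 2/4 = 155.5
  cremello: 311 × 1/4 = 77.75
χ² = Σ (O − E)² / E
  chestnut: (76 − 77.75)² / 77.75 = 0.0394
  palomino: (192 − 155.5)² / 155.5 = 8.5675
  cremello: (43 − 77.75)² / 77.75 = 15.5314
χ² = 0.0394 + 8.5675 + 15.5314 = 24.1383 ≈ 24.138
Degrees of freedom = 3 − 1 = 2; critical value at α = 0.05 is 5.991.
Since 24.138 > 5.991, we reject the null hypothesis — the data do not fit the 1:2:1 ratio.

24.138; not consistent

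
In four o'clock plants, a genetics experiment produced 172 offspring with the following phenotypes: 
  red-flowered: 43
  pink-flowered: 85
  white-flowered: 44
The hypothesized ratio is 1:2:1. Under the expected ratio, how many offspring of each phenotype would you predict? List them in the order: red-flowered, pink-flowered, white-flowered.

Total ratio parts = 4. Expected numbers out of 172:
  red-flowered: 172 × 1/4 = 43
  pink-flowered: 172 × 2/4 = 86
  white-flowered: 172 × 1/4 = 43

43, 86, 43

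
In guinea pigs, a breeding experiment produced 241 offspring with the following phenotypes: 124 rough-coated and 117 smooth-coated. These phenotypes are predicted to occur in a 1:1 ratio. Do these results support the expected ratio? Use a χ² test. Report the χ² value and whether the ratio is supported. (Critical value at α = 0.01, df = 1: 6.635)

Total ratio parts = 2. Expected numbers out of 241:
  rough-coated: 241 × 1/2 = 120.5
  smooth-coated: 241 × 1/2 = 120.5
χ² = Σ (O − E)² / E
  rough-coated: (124 − 120.5)² / 120.5 = 0.1017
  smooth-coated: (117 − 120.5)² / 120.5 = 0.1017
χ² = 0.1017 + 0.1017 = 0.2034 ≈ 0.203
Degrees of freedom = 2 − 1 = 1; critical value at α = 0.01 is 6.635.
Since 0.203 < 6.635, we fail to reject the null hypothesis — the data are consistent with the 1:1 ratio.

0.203; consistent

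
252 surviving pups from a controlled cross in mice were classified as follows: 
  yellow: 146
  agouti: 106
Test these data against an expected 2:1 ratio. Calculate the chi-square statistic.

8.643

Total ratio parts = 3. Expected numbers out of 252:
  yellow: 252 × 2/3 = 168
  agouti: 252 × 1/3 = 84
χ² = Σ (O − E)² / E
  yellow: (146 − 168)² / 168 = 2.8810
  agouti: (106 − 84)² / 84 = 5.7619
χ² = 2.8810 + 5.7619 = 8.6429 ≈ 8.643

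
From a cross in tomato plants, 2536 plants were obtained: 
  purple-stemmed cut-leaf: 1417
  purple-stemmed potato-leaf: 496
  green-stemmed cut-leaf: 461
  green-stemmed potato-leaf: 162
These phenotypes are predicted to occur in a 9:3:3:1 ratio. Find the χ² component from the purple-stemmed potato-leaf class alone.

0.884

Total ratio parts = 16. Expected numbers out of 2536:
  purple-stemmed cut-leaf: 2536 × 9/16 = 1426.5
  purple-stemmed potato-leaf: 2536 × 3/16 = 475.5
  green-stemmed cut-leaf: 2536 × 3/16 = 475.5
  green-stemmed potato-leaf: 2536 × 1/16 = 158.5
Contribution of purple-stemmed potato-leaf: (496 − 475.5)² / 475.5 = 0.8838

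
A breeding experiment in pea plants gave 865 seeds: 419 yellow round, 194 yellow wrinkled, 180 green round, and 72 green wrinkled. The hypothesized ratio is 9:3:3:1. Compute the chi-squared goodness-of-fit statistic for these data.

Total ratio parts = 16. Expected numbers out of 865:
  yellow round: 865 × 9/16 = 486.5625
  yellow wrinkled: 865 × 3/16 = 162.1875
  green round: 865 × 3/16 = 162.1875
  green wrinkled: 865 × 1/16 = 54.0625
χ² = Σ (O − E)² / E
  yellow round: (419 − 486.5625)² / 486.5625 = 9.3815
  yellow wrinkled: (194 − 162.1875)² / 162.1875 = 6.2399
  green round: (180 − 162.1875)² / 162.1875 = 1.9563
  green wrinkled: (72 − 54.0625)² / 54.0625 = 5.9515
χ² = 9.3815 + 6.2399 + 1.9563 + 5.9515 = 23.5292 ≈ 23.529

23.529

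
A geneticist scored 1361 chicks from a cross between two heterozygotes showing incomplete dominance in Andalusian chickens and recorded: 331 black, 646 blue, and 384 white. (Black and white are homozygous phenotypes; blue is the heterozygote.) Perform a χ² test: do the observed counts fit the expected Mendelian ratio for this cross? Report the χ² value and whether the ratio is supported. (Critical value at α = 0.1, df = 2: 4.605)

7.626; not consistent

With incomplete dominance, a heterozygote × heterozygote cross gives a 1:2:1 phenotypic ratio.
Expected counts for N = 1361 under a 1:2:1 ratio (total parts = 4):
  black: 1361 × 1/4 = 340.25
  blue: 1361 × 2/4 = 680.5
  white: 1361 × 1/4 = 340.25
χ² = Σ (O − E)² / E
  black: (331 − 340.25)² / 340.25 = 0.2515
  blue: (646 − 680.5)² / 680.5 = 1.7491
  white: (384 − 340.25)² / 340.25 = 5.6255
χ² = 0.2515 + 1.7491 + 5.6255 = 7.6261 ≈ 7.626
Degrees of freedom = 3 − 1 = 2; critical value at α = 0.1 is 4.605.
Since 7.626 > 4.605, we reject the null hypothesis — the data do not fit the 1:2:1 ratio.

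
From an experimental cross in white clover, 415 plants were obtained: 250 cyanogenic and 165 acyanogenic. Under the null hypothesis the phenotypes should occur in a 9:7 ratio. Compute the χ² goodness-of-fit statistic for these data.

2.686

Under the 9:7 hypothesis (Σ ratio = 16, N = 415):
  cyanogenic: 415 × 9/16 = 233.4375
  acyanogenic: 415 × 7/16 = 181.5625
χ² = Σ (O − E)² / E
  cyanogenic: (250 − 233.4375)² / 233.4375 = 1.1751
  acyanogenic: (165 − 181.5625)² / 181.5625 = 1.5109
χ² = 1.1751 + 1.5109 = 2.686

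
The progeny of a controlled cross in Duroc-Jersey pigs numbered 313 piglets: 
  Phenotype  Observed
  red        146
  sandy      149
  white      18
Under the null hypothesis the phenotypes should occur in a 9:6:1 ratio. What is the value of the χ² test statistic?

The 9:6:1 ratio has 16 parts, so with N = 313 the expected counts are:
  red: 313 × 9/16 = 176.0625
  sandy: 313 × 6/16 = 117.375
  white: 313 × 1/16 = 19.5625
χ² = Σ (O − E)² / E
  red: (146 − 176.0625)² / 176.0625 = 5.1331
  sandy: (149 − 117.375)² / 117.375 = 8.5209
  white: (18 − 19.5625)² / 19.5625 = 0.1248
χ² = 5.1331 + 8.5209 + 0.1248 = 13.7788 ≈ 13.779

13.779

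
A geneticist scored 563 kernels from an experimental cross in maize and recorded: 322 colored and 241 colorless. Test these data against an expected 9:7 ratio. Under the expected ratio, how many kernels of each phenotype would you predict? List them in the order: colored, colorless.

316.6875, 246.3125

Total ratio parts = 16. Expected numbers out of 563:
  colored: 563 × 9/16 = 316.6875
  colorless: 563 × 7/16 = 246.3125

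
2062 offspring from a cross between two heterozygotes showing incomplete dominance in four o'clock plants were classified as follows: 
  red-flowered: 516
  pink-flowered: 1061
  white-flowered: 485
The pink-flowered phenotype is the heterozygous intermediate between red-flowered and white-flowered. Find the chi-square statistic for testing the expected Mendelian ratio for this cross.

With incomplete dominance, a heterozygote × heterozygote cross gives a 1:2:1 phenotypic ratio.
Total ratio parts = 4. Expected numbers out of 2062:
  red-flowered: 2062 × 1/4 = 515.5
  pink-flowered: 2062 × 2/4 = 1031
  white-flowered: 2062 × 1/4 = 515.5
χ² = Σ (O − E)² / E
  red-flowered: (516 − 515.5)² / 515.5 = 0.0005
  pink-flowered: (1061 − 1031)² / 1031 = 0.8729
  white-flowered: (485 − 515.5)² / 515.5 = 1.8046
χ² = 0.0005 + 0.8729 + 1.8046 = 2.678

2.678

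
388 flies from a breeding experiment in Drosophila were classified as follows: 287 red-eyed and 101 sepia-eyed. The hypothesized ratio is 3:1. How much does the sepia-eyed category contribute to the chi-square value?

0.165

The 3:1 ratio has 4 parts, so with N = 388 the expected counts are:
  red-eyed: 388 × 3/4 = 291
  sepia-eyed: 388 × 1/4 = 97
Contribution of sepia-eyed: (101 − 97)² / 97 = 0.1649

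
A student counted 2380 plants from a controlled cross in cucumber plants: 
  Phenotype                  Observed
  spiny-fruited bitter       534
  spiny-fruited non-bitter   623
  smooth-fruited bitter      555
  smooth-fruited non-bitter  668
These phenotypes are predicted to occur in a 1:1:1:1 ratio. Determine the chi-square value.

19.217

The 1:1:1:1 ratio has 4 parts, so with N = 2380 the expected counts are:
  spiny-fruited bitter: 2380 × 1/4 = 595
  spiny-fruited non-bitter: 2380 × 1/4 = 595
  smooth-fruited bitter: 2380 × 1/4 = 595
  smooth-fruited non-bitter: 2380 × 1/4 = 595
χ² = Σ (O − E)² / E
  spiny-fruited bitter: (534 − 595)² / 595 = 6.2538
  spiny-fruited non-bitter: (623 − 595)² / 595 = 1.3176
  smooth-fruited bitter: (555 − 595)² / 595 = 2.6891
  smooth-fruited non-bitter: (668 − 595)² / 595 = 8.9563
χ² = 6.2538 + 1.3176 + 2.6891 + 8.9563 = 19.2168 ≈ 19.217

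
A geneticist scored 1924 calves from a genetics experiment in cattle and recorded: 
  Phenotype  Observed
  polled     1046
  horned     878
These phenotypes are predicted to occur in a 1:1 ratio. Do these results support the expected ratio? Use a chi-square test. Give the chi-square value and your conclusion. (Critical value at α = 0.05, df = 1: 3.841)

Expected counts for N = 1924 under a 1:1 ratio (total parts = 2):
  polled: 1924 × 1/2 = 962
  horned: 1924 × 1/2 = 962
χ² = Σ (O − E)² / E
  polled: (1046 − 962)² / 962 = 7.3347
  horned: (878 − 962)² / 962 = 7.3347
χ² = 7.3347 + 7.3347 = 14.6694 ≈ 14.669
Degrees of freedom = 2 − 1 = 1; critical value at α = 0.05 is 3.841.
Since 14.669 > 3.841, we reject the null hypothesis — the data do not fit the 1:1 ratio.

14.669; not consistent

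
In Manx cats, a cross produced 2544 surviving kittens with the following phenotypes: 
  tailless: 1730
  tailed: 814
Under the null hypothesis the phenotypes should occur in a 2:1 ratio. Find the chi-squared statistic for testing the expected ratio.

2.045

Under the 2:1 hypothesis (Σ ratio = 3, N = 2544):
  tailless: 2544 × 2/3 = 1696
  tailed: 2544 × 1/3 = 848
χ² = Σ (O − E)² / E
  tailless: (1730 − 1696)² / 1696 = 0.6816
  tailed: (814 − 848)² / 848 = 1.3632
χ² = 0.6816 + 1.3632 = 2.0448 ≈ 2.045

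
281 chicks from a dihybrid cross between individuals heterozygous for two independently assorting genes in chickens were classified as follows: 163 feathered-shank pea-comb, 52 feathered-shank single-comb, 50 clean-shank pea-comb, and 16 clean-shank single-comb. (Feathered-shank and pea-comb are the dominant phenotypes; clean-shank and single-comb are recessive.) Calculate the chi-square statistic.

A dihybrid F₂ with independent assortment and complete dominance at both loci gives a 9:3:3:1 phenotypic ratio.
Total ratio parts = 16. Expected numbers out of 281:
  feathered-shank pea-comb: 281 × 9/16 = 158.0625
  feathered-shank single-comb: 281 × 3/16 = 52.6875
  clean-shank pea-comb: 281 × 3/16 = 52.6875
  clean-shank single-comb: 281 × 1/16 = 17.5625
χ² = Σ (O − E)² / E
  feathered-shank pea-comb: (163 − 158.0625)² / 158.0625 = 0.1542
  feathered-shank single-comb: (52 − 52.6875)² / 52.6875 = 0.0090
  clean-shank pea-comb: (50 − 52.6875)² / 52.6875 = 0.1371
  clean-shank single-comb: (16 − 17.5625)² / 17.5625 = 0.1390
χ² = 0.1542 + 0.0090 + 0.1371 + 0.1390 = 0.4393 ≈ 0.439

0.439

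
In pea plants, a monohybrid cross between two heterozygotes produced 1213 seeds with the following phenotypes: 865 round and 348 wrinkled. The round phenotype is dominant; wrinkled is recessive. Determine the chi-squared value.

8.805

For a monohybrid cross between heterozygotes with complete dominance, the expected phenotypic ratio is 3:1.
Expected counts for N = 1213 under a 3:1 ratio (total parts = 4):
  round: 1213 × 3/4 = 909.75
  wrinkled: 1213 × 1/4 = 303.25
χ² = Σ (O − E)² / E
  round: (865 − 909.75)² / 909.75 = 2.2012
  wrinkled: (348 − 303.25)² / 303.25 = 6.6037
χ² = 2.2012 + 6.6037 = 8.8049 ≈ 8.805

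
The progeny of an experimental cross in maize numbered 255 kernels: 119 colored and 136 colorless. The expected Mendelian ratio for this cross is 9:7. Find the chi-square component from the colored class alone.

Under the 9:7 hypothesis (Σ ratio = 16, N = 255):
  colored: 255 × 9/16 = 143.4375
  colorless: 255 × 7/16 = 111.5625
Contribution of colored: (119 − 143.4375)² / 143.4375 = 4.1634

4.163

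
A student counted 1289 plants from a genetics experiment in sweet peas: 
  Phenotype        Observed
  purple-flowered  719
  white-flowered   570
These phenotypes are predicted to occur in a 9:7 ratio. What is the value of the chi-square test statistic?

Expected counts for N = 1289 under a 9:7 ratio (total parts = 16):
  purple-flowered: 1289 × 9/16 = 725.0625
  white-flowered: 1289 × 7/16 = 563.9375
χ² = Σ (O − E)² / E
  purple-flowered: (719 − 725.0625)² / 725.0625 = 0.0507
  white-flowered: (570 − 563.9375)² / 563.9375 = 0.0652
χ² = 0.0507 + 0.0652 = 0.1159 ≈ 0.116

0.116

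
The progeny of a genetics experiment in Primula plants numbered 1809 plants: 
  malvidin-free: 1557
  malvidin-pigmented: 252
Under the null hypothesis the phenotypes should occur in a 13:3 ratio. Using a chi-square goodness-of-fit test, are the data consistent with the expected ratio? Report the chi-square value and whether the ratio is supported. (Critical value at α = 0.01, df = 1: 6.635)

Total ratio parts = 16. Expected numbers out of 1809:
  malvidin-free: 1809 × 13/16 = 1469.8125
  malvidin-pigmented: 1809 × 3/16 = 339.1875
χ² = Σ (O − E)² / E
  malvidin-free: (1557 − 1469.8125)² / 1469.8125 = 5.1719
  malvidin-pigmented: (252 − 339.1875)² / 339.1875 = 22.4114
χ² = 5.1719 + 22.4114 = 27.5833 ≈ 27.583
Degrees of freedom = 2 − 1 = 1; critical value at α = 0.01 is 6.635.
Since 27.583 > 6.635, we reject the null hypothesis — the data do not fit the 13:3 ratio.

27.583; not consistent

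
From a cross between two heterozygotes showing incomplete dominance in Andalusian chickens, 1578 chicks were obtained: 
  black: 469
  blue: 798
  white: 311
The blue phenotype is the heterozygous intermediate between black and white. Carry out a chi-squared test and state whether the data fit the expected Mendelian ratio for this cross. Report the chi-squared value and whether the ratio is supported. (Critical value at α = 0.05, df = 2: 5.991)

With incomplete dominance, a heterozygote × heterozygote cross gives a 1:2:1 phenotypic ratio.
The 1:2:1 ratio has 4 parts, so with N = 1578 the expected counts are:
  black: 1578 × 1/4 = 394.5
  blue: 1578 × 2/4 = 789
  white: 1578 × 1/4 = 394.5
χ² = Σ (O − E)² / E
  black: (469 − 394.5)² / 394.5 = 14.0691
  blue: (798 − 789)² / 789 = 0.1027
  white: (311 − 394.5)² / 394.5 = 17.6736
χ² = 14.0691 + 0.1027 + 17.6736 = 31.8454 ≈ 31.845
Degrees of freedom = 3 − 1 = 2; critical value at α = 0.05 is 5.991.
Since 31.845 > 5.991, we reject the null hypothesis — the data do not fit the 1:2:1 ratio.

31.845; not consistent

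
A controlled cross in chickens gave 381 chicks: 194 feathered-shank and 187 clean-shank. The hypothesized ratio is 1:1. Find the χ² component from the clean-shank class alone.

The 1:1 ratio has 2 parts, so with N = 381 the expected counts are:
  feathered-shank: 381 × 1/2 = 190.5
  clean-shank: 381 × 1/2 = 190.5
Contribution of clean-shank: (187 − 190.5)² / 190.5 = 0.0643

0.064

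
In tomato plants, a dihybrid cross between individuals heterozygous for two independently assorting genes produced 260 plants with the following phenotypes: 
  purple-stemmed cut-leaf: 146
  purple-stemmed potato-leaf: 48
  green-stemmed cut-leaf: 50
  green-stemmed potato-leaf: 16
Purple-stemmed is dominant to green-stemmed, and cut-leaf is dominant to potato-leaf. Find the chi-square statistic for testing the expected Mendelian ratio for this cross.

0.048

A dihybrid F₂ with independent assortment and complete dominance at both loci gives a 9:3:3:1 phenotypic ratio.
Total ratio parts = 16. Expected numbers out of 260:
  purple-stemmed cut-leaf: 260 × 9/16 = 146.25
  purple-stemmed potato-leaf: 260 × 3/16 = 48.75
  green-stemmed cut-leaf: 260 × 3/16 = 48.75
  green-stemmed potato-leaf: 260 × 1/16 = 16.25
χ² = Σ (O − E)² / E
  purple-stemmed cut-leaf: (146 − 146.25)² / 146.25 = 0.0004
  purple-stemmed potato-leaf: (48 − 48.75)² / 48.75 = 0.0115
  green-stemmed cut-leaf: (50 − 48.75)² / 48.75 = 0.0321
  green-stemmed potato-leaf: (16 − 16.25)² / 16.25 = 0.0038
χ² = 0.0004 + 0.0115 + 0.0321 + 0.0038 = 0.0478 ≈ 0.048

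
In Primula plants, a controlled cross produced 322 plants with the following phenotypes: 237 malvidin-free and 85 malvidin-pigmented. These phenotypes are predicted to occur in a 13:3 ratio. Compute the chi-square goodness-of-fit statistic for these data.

12.362

Expected counts for N = 322 under a 13:3 ratio (total parts = 16):
  malvidin-free: 322 × 13/16 = 261.625
  malvidin-pigmented: 322 × 3/16 = 60.375
χ² = Σ (O − E)² / E
  malvidin-free: (237 − 261.625)² / 261.625 = 2.3178
  malvidin-pigmented: (85 − 60.375)² / 60.375 = 10.0437
χ² = 2.3178 + 10.0437 = 12.3615 ≈ 12.362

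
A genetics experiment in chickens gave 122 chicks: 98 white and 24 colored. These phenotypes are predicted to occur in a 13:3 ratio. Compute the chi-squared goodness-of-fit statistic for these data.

Under the 13:3 hypothesis (Σ ratio = 16, N = 122):
  white: 122 × 13/16 = 99.125
  colored: 122 × 3/16 = 22.875
χ² = Σ (O − E)² / E
  white: (98 − 99.125)² / 99.125 = 0.0128
  colored: (24 − 22.875)² / 22.875 = 0.0553
χ² = 0.0128 + 0.0553 = 0.0681 ≈ 0.068

0.068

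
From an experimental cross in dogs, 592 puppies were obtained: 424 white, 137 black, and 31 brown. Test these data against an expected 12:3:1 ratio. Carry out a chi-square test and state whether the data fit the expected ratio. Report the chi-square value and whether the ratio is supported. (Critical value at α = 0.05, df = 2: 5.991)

Total ratio parts = 16. Expected numbers out of 592:
  white: 592 × 12/16 = 444
  black: 592 × 3/16 = 111
  brown: 592 × 1/16 = 37
χ² = Σ (O − E)² / E
  white: (424 − 444)² / 444 = 0.9009
  black: (137 − 111)² / 111 = 6.0901
  brown: (31 − 37)² / 37 = 0.9730
χ² = 0.9009 + 6.0901 + 0.9730 = 7.964
Degrees of freedom = 3 − 1 = 2; critical value at α = 0.05 is 5.991.
Since 7.964 > 5.991, we reject the null hypothesis — the data do not fit the 12:3:1 ratio.

7.964; not consistent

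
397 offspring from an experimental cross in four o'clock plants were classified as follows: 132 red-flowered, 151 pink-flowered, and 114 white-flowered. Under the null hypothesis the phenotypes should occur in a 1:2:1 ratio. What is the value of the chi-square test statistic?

24.365

Expected counts for N = 397 under a 1:2:1 ratio (total parts = 4):
  red-flowered: 397 × 1/4 = 99.25
  pink-flowered: 397 × 2/4 = 198.5
  white-flowered: 397 × 1/4 = 99.25
χ² = Σ (O − E)² / E
  red-flowered: (132 − 99.25)² / 99.25 = 10.8067
  pink-flowered: (151 − 198.5)² / 198.5 = 11.3665
  white-flowered: (114 − 99.25)² / 99.25 = 2.1921
χ² = 10.8067 + 11.3665 + 2.1921 = 24.3653 ≈ 24.365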